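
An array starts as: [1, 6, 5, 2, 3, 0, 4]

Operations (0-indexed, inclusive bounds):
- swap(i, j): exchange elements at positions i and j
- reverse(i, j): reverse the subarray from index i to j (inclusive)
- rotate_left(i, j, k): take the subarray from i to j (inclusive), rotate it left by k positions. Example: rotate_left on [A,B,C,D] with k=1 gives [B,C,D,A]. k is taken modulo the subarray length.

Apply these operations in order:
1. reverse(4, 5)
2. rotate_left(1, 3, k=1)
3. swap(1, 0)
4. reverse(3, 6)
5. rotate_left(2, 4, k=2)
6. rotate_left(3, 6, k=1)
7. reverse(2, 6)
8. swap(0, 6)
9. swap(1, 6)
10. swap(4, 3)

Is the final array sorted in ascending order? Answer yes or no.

After 1 (reverse(4, 5)): [1, 6, 5, 2, 0, 3, 4]
After 2 (rotate_left(1, 3, k=1)): [1, 5, 2, 6, 0, 3, 4]
After 3 (swap(1, 0)): [5, 1, 2, 6, 0, 3, 4]
After 4 (reverse(3, 6)): [5, 1, 2, 4, 3, 0, 6]
After 5 (rotate_left(2, 4, k=2)): [5, 1, 3, 2, 4, 0, 6]
After 6 (rotate_left(3, 6, k=1)): [5, 1, 3, 4, 0, 6, 2]
After 7 (reverse(2, 6)): [5, 1, 2, 6, 0, 4, 3]
After 8 (swap(0, 6)): [3, 1, 2, 6, 0, 4, 5]
After 9 (swap(1, 6)): [3, 5, 2, 6, 0, 4, 1]
After 10 (swap(4, 3)): [3, 5, 2, 0, 6, 4, 1]

Answer: no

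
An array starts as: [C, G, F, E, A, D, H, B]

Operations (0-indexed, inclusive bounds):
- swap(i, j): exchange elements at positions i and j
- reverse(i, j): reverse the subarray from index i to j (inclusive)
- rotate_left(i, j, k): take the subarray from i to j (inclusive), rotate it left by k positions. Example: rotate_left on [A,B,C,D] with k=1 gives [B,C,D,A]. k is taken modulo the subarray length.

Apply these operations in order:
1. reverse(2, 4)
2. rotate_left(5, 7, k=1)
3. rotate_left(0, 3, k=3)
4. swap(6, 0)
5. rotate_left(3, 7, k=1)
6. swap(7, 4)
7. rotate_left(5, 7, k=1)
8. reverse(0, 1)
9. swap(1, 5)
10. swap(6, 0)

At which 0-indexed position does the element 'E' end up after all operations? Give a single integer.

After 1 (reverse(2, 4)): [C, G, A, E, F, D, H, B]
After 2 (rotate_left(5, 7, k=1)): [C, G, A, E, F, H, B, D]
After 3 (rotate_left(0, 3, k=3)): [E, C, G, A, F, H, B, D]
After 4 (swap(6, 0)): [B, C, G, A, F, H, E, D]
After 5 (rotate_left(3, 7, k=1)): [B, C, G, F, H, E, D, A]
After 6 (swap(7, 4)): [B, C, G, F, A, E, D, H]
After 7 (rotate_left(5, 7, k=1)): [B, C, G, F, A, D, H, E]
After 8 (reverse(0, 1)): [C, B, G, F, A, D, H, E]
After 9 (swap(1, 5)): [C, D, G, F, A, B, H, E]
After 10 (swap(6, 0)): [H, D, G, F, A, B, C, E]

Answer: 7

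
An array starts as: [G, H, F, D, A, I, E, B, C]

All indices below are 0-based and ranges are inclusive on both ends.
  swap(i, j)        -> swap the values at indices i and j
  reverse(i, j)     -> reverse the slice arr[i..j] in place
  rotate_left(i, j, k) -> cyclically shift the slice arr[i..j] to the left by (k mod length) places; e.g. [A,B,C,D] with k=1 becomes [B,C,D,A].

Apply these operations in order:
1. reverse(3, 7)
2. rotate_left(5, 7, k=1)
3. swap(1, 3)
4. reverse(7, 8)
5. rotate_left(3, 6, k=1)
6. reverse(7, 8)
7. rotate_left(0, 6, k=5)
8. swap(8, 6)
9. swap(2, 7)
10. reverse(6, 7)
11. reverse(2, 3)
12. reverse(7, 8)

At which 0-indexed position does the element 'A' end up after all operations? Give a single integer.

After 1 (reverse(3, 7)): [G, H, F, B, E, I, A, D, C]
After 2 (rotate_left(5, 7, k=1)): [G, H, F, B, E, A, D, I, C]
After 3 (swap(1, 3)): [G, B, F, H, E, A, D, I, C]
After 4 (reverse(7, 8)): [G, B, F, H, E, A, D, C, I]
After 5 (rotate_left(3, 6, k=1)): [G, B, F, E, A, D, H, C, I]
After 6 (reverse(7, 8)): [G, B, F, E, A, D, H, I, C]
After 7 (rotate_left(0, 6, k=5)): [D, H, G, B, F, E, A, I, C]
After 8 (swap(8, 6)): [D, H, G, B, F, E, C, I, A]
After 9 (swap(2, 7)): [D, H, I, B, F, E, C, G, A]
After 10 (reverse(6, 7)): [D, H, I, B, F, E, G, C, A]
After 11 (reverse(2, 3)): [D, H, B, I, F, E, G, C, A]
After 12 (reverse(7, 8)): [D, H, B, I, F, E, G, A, C]

Answer: 7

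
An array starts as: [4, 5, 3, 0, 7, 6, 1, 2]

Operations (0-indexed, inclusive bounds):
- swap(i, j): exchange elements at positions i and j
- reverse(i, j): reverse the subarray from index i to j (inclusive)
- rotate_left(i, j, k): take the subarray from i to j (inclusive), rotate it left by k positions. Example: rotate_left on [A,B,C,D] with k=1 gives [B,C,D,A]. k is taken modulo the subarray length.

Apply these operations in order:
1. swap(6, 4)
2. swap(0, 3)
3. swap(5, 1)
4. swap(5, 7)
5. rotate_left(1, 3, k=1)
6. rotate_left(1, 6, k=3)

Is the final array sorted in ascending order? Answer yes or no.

Answer: no

Derivation:
After 1 (swap(6, 4)): [4, 5, 3, 0, 1, 6, 7, 2]
After 2 (swap(0, 3)): [0, 5, 3, 4, 1, 6, 7, 2]
After 3 (swap(5, 1)): [0, 6, 3, 4, 1, 5, 7, 2]
After 4 (swap(5, 7)): [0, 6, 3, 4, 1, 2, 7, 5]
After 5 (rotate_left(1, 3, k=1)): [0, 3, 4, 6, 1, 2, 7, 5]
After 6 (rotate_left(1, 6, k=3)): [0, 1, 2, 7, 3, 4, 6, 5]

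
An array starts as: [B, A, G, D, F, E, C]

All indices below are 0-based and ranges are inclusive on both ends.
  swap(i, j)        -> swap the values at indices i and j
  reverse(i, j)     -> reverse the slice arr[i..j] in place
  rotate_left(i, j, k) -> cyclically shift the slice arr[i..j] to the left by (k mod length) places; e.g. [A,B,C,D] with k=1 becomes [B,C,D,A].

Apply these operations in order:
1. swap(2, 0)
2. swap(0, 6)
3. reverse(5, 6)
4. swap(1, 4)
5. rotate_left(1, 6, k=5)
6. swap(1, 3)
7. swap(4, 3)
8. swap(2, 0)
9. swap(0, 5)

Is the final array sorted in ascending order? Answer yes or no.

After 1 (swap(2, 0)): [G, A, B, D, F, E, C]
After 2 (swap(0, 6)): [C, A, B, D, F, E, G]
After 3 (reverse(5, 6)): [C, A, B, D, F, G, E]
After 4 (swap(1, 4)): [C, F, B, D, A, G, E]
After 5 (rotate_left(1, 6, k=5)): [C, E, F, B, D, A, G]
After 6 (swap(1, 3)): [C, B, F, E, D, A, G]
After 7 (swap(4, 3)): [C, B, F, D, E, A, G]
After 8 (swap(2, 0)): [F, B, C, D, E, A, G]
After 9 (swap(0, 5)): [A, B, C, D, E, F, G]

Answer: yes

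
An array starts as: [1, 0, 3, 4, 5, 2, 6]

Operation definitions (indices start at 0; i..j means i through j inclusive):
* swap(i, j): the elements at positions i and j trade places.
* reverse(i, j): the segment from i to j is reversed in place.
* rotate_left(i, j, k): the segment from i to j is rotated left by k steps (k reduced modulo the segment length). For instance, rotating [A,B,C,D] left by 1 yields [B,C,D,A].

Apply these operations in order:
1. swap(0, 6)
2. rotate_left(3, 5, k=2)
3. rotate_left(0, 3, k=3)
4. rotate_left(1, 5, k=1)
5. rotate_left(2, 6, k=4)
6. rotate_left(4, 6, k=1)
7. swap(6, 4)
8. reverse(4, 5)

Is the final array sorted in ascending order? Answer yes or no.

Answer: no

Derivation:
After 1 (swap(0, 6)): [6, 0, 3, 4, 5, 2, 1]
After 2 (rotate_left(3, 5, k=2)): [6, 0, 3, 2, 4, 5, 1]
After 3 (rotate_left(0, 3, k=3)): [2, 6, 0, 3, 4, 5, 1]
After 4 (rotate_left(1, 5, k=1)): [2, 0, 3, 4, 5, 6, 1]
After 5 (rotate_left(2, 6, k=4)): [2, 0, 1, 3, 4, 5, 6]
After 6 (rotate_left(4, 6, k=1)): [2, 0, 1, 3, 5, 6, 4]
After 7 (swap(6, 4)): [2, 0, 1, 3, 4, 6, 5]
After 8 (reverse(4, 5)): [2, 0, 1, 3, 6, 4, 5]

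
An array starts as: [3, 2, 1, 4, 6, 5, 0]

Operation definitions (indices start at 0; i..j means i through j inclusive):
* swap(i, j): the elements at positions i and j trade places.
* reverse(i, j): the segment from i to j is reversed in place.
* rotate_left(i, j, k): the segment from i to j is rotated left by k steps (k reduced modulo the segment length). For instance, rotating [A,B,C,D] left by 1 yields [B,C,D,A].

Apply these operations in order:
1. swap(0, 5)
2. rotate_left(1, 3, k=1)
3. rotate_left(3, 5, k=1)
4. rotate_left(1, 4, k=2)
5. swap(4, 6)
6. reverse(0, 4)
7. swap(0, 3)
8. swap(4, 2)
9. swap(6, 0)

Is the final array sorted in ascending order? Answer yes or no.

Answer: no

Derivation:
After 1 (swap(0, 5)): [5, 2, 1, 4, 6, 3, 0]
After 2 (rotate_left(1, 3, k=1)): [5, 1, 4, 2, 6, 3, 0]
After 3 (rotate_left(3, 5, k=1)): [5, 1, 4, 6, 3, 2, 0]
After 4 (rotate_left(1, 4, k=2)): [5, 6, 3, 1, 4, 2, 0]
After 5 (swap(4, 6)): [5, 6, 3, 1, 0, 2, 4]
After 6 (reverse(0, 4)): [0, 1, 3, 6, 5, 2, 4]
After 7 (swap(0, 3)): [6, 1, 3, 0, 5, 2, 4]
After 8 (swap(4, 2)): [6, 1, 5, 0, 3, 2, 4]
After 9 (swap(6, 0)): [4, 1, 5, 0, 3, 2, 6]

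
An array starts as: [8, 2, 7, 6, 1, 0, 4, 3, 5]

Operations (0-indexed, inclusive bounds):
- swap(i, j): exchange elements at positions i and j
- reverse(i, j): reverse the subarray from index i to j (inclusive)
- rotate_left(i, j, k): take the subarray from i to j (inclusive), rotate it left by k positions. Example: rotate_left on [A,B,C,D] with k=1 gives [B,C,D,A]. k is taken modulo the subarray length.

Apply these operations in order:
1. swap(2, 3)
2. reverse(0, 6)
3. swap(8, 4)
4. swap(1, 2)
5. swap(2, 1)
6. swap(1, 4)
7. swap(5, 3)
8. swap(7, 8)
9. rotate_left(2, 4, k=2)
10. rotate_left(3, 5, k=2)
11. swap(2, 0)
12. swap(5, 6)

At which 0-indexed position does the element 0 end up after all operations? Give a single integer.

Answer: 0

Derivation:
After 1 (swap(2, 3)): [8, 2, 6, 7, 1, 0, 4, 3, 5]
After 2 (reverse(0, 6)): [4, 0, 1, 7, 6, 2, 8, 3, 5]
After 3 (swap(8, 4)): [4, 0, 1, 7, 5, 2, 8, 3, 6]
After 4 (swap(1, 2)): [4, 1, 0, 7, 5, 2, 8, 3, 6]
After 5 (swap(2, 1)): [4, 0, 1, 7, 5, 2, 8, 3, 6]
After 6 (swap(1, 4)): [4, 5, 1, 7, 0, 2, 8, 3, 6]
After 7 (swap(5, 3)): [4, 5, 1, 2, 0, 7, 8, 3, 6]
After 8 (swap(7, 8)): [4, 5, 1, 2, 0, 7, 8, 6, 3]
After 9 (rotate_left(2, 4, k=2)): [4, 5, 0, 1, 2, 7, 8, 6, 3]
After 10 (rotate_left(3, 5, k=2)): [4, 5, 0, 7, 1, 2, 8, 6, 3]
After 11 (swap(2, 0)): [0, 5, 4, 7, 1, 2, 8, 6, 3]
After 12 (swap(5, 6)): [0, 5, 4, 7, 1, 8, 2, 6, 3]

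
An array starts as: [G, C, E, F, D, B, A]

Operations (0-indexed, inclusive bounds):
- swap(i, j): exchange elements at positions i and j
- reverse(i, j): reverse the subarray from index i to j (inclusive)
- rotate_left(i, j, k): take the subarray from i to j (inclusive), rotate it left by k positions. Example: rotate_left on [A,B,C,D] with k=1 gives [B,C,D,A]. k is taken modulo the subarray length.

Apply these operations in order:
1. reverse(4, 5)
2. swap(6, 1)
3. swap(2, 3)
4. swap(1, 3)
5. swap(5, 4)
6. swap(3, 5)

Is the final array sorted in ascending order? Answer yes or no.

Answer: no

Derivation:
After 1 (reverse(4, 5)): [G, C, E, F, B, D, A]
After 2 (swap(6, 1)): [G, A, E, F, B, D, C]
After 3 (swap(2, 3)): [G, A, F, E, B, D, C]
After 4 (swap(1, 3)): [G, E, F, A, B, D, C]
After 5 (swap(5, 4)): [G, E, F, A, D, B, C]
After 6 (swap(3, 5)): [G, E, F, B, D, A, C]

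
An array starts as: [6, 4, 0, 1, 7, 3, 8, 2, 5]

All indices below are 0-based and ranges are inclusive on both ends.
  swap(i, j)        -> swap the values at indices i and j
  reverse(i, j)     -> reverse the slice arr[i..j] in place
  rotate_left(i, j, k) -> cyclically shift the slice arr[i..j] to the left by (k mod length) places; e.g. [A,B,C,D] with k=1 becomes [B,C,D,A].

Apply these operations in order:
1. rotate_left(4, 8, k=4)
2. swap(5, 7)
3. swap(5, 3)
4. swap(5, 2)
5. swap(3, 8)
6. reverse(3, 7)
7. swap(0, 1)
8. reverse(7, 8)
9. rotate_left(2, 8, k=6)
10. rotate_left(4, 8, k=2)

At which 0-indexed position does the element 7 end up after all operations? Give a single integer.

After 1 (rotate_left(4, 8, k=4)): [6, 4, 0, 1, 5, 7, 3, 8, 2]
After 2 (swap(5, 7)): [6, 4, 0, 1, 5, 8, 3, 7, 2]
After 3 (swap(5, 3)): [6, 4, 0, 8, 5, 1, 3, 7, 2]
After 4 (swap(5, 2)): [6, 4, 1, 8, 5, 0, 3, 7, 2]
After 5 (swap(3, 8)): [6, 4, 1, 2, 5, 0, 3, 7, 8]
After 6 (reverse(3, 7)): [6, 4, 1, 7, 3, 0, 5, 2, 8]
After 7 (swap(0, 1)): [4, 6, 1, 7, 3, 0, 5, 2, 8]
After 8 (reverse(7, 8)): [4, 6, 1, 7, 3, 0, 5, 8, 2]
After 9 (rotate_left(2, 8, k=6)): [4, 6, 2, 1, 7, 3, 0, 5, 8]
After 10 (rotate_left(4, 8, k=2)): [4, 6, 2, 1, 0, 5, 8, 7, 3]

Answer: 7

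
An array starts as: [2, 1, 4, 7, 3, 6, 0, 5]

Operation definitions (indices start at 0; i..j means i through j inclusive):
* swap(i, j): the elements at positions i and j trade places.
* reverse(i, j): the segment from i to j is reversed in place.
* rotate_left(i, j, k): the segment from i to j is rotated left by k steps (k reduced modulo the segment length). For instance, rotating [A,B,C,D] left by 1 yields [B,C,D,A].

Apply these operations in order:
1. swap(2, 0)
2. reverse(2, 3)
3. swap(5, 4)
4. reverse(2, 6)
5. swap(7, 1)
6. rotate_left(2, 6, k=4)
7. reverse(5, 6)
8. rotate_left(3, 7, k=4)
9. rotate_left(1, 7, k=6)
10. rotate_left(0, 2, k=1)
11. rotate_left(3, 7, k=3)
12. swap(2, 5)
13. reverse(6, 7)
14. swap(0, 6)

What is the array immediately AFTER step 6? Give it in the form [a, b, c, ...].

After 1 (swap(2, 0)): [4, 1, 2, 7, 3, 6, 0, 5]
After 2 (reverse(2, 3)): [4, 1, 7, 2, 3, 6, 0, 5]
After 3 (swap(5, 4)): [4, 1, 7, 2, 6, 3, 0, 5]
After 4 (reverse(2, 6)): [4, 1, 0, 3, 6, 2, 7, 5]
After 5 (swap(7, 1)): [4, 5, 0, 3, 6, 2, 7, 1]
After 6 (rotate_left(2, 6, k=4)): [4, 5, 7, 0, 3, 6, 2, 1]

Answer: [4, 5, 7, 0, 3, 6, 2, 1]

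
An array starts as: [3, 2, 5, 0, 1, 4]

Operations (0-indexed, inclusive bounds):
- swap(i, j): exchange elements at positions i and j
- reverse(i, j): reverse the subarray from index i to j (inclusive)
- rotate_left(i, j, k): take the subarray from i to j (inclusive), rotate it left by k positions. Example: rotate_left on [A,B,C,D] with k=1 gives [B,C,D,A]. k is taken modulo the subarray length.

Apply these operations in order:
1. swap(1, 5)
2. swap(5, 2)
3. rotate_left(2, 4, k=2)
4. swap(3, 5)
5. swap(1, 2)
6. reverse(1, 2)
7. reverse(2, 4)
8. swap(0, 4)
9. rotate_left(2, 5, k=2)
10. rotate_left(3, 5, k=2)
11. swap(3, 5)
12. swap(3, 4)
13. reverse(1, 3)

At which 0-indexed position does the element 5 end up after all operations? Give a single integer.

Answer: 5

Derivation:
After 1 (swap(1, 5)): [3, 4, 5, 0, 1, 2]
After 2 (swap(5, 2)): [3, 4, 2, 0, 1, 5]
After 3 (rotate_left(2, 4, k=2)): [3, 4, 1, 2, 0, 5]
After 4 (swap(3, 5)): [3, 4, 1, 5, 0, 2]
After 5 (swap(1, 2)): [3, 1, 4, 5, 0, 2]
After 6 (reverse(1, 2)): [3, 4, 1, 5, 0, 2]
After 7 (reverse(2, 4)): [3, 4, 0, 5, 1, 2]
After 8 (swap(0, 4)): [1, 4, 0, 5, 3, 2]
After 9 (rotate_left(2, 5, k=2)): [1, 4, 3, 2, 0, 5]
After 10 (rotate_left(3, 5, k=2)): [1, 4, 3, 5, 2, 0]
After 11 (swap(3, 5)): [1, 4, 3, 0, 2, 5]
After 12 (swap(3, 4)): [1, 4, 3, 2, 0, 5]
After 13 (reverse(1, 3)): [1, 2, 3, 4, 0, 5]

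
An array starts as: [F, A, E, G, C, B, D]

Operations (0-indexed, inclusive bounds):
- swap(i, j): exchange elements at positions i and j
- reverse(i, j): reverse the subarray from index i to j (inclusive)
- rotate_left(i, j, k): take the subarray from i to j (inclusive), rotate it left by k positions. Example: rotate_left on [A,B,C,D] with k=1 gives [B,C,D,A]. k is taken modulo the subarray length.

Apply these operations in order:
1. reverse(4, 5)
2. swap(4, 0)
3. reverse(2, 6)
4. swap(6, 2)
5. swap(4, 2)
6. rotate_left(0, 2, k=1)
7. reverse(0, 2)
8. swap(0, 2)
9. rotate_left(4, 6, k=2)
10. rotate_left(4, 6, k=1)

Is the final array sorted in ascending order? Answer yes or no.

After 1 (reverse(4, 5)): [F, A, E, G, B, C, D]
After 2 (swap(4, 0)): [B, A, E, G, F, C, D]
After 3 (reverse(2, 6)): [B, A, D, C, F, G, E]
After 4 (swap(6, 2)): [B, A, E, C, F, G, D]
After 5 (swap(4, 2)): [B, A, F, C, E, G, D]
After 6 (rotate_left(0, 2, k=1)): [A, F, B, C, E, G, D]
After 7 (reverse(0, 2)): [B, F, A, C, E, G, D]
After 8 (swap(0, 2)): [A, F, B, C, E, G, D]
After 9 (rotate_left(4, 6, k=2)): [A, F, B, C, D, E, G]
After 10 (rotate_left(4, 6, k=1)): [A, F, B, C, E, G, D]

Answer: no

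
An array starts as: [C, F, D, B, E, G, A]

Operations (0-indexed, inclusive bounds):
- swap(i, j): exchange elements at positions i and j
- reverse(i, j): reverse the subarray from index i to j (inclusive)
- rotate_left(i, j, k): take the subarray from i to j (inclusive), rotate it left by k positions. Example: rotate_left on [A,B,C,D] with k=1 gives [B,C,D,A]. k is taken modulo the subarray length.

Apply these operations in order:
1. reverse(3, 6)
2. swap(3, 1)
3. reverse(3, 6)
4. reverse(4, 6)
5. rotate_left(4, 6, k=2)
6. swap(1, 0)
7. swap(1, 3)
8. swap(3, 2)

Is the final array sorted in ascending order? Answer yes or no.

Answer: yes

Derivation:
After 1 (reverse(3, 6)): [C, F, D, A, G, E, B]
After 2 (swap(3, 1)): [C, A, D, F, G, E, B]
After 3 (reverse(3, 6)): [C, A, D, B, E, G, F]
After 4 (reverse(4, 6)): [C, A, D, B, F, G, E]
After 5 (rotate_left(4, 6, k=2)): [C, A, D, B, E, F, G]
After 6 (swap(1, 0)): [A, C, D, B, E, F, G]
After 7 (swap(1, 3)): [A, B, D, C, E, F, G]
After 8 (swap(3, 2)): [A, B, C, D, E, F, G]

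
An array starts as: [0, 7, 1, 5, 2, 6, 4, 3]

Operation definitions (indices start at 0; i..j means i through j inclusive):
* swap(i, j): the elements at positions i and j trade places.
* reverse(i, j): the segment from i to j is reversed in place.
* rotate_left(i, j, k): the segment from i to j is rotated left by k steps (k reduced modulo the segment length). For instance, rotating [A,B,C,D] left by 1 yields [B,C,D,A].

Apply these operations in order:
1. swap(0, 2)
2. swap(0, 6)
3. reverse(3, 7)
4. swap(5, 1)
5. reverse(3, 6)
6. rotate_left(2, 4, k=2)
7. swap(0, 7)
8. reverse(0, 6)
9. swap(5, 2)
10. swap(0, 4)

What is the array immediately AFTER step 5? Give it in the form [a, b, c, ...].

After 1 (swap(0, 2)): [1, 7, 0, 5, 2, 6, 4, 3]
After 2 (swap(0, 6)): [4, 7, 0, 5, 2, 6, 1, 3]
After 3 (reverse(3, 7)): [4, 7, 0, 3, 1, 6, 2, 5]
After 4 (swap(5, 1)): [4, 6, 0, 3, 1, 7, 2, 5]
After 5 (reverse(3, 6)): [4, 6, 0, 2, 7, 1, 3, 5]

Answer: [4, 6, 0, 2, 7, 1, 3, 5]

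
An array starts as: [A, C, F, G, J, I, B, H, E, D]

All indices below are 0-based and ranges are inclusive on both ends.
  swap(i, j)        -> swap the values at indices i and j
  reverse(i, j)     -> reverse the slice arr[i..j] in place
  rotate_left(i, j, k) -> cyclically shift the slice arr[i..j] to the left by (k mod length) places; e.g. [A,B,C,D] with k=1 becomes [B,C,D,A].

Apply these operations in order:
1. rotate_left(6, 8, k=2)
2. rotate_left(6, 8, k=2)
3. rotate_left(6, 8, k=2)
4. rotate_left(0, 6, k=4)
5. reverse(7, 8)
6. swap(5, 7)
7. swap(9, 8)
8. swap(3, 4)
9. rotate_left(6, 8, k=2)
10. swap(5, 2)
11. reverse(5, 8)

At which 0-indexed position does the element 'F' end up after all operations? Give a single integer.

Answer: 5

Derivation:
After 1 (rotate_left(6, 8, k=2)): [A, C, F, G, J, I, E, B, H, D]
After 2 (rotate_left(6, 8, k=2)): [A, C, F, G, J, I, H, E, B, D]
After 3 (rotate_left(6, 8, k=2)): [A, C, F, G, J, I, B, H, E, D]
After 4 (rotate_left(0, 6, k=4)): [J, I, B, A, C, F, G, H, E, D]
After 5 (reverse(7, 8)): [J, I, B, A, C, F, G, E, H, D]
After 6 (swap(5, 7)): [J, I, B, A, C, E, G, F, H, D]
After 7 (swap(9, 8)): [J, I, B, A, C, E, G, F, D, H]
After 8 (swap(3, 4)): [J, I, B, C, A, E, G, F, D, H]
After 9 (rotate_left(6, 8, k=2)): [J, I, B, C, A, E, D, G, F, H]
After 10 (swap(5, 2)): [J, I, E, C, A, B, D, G, F, H]
After 11 (reverse(5, 8)): [J, I, E, C, A, F, G, D, B, H]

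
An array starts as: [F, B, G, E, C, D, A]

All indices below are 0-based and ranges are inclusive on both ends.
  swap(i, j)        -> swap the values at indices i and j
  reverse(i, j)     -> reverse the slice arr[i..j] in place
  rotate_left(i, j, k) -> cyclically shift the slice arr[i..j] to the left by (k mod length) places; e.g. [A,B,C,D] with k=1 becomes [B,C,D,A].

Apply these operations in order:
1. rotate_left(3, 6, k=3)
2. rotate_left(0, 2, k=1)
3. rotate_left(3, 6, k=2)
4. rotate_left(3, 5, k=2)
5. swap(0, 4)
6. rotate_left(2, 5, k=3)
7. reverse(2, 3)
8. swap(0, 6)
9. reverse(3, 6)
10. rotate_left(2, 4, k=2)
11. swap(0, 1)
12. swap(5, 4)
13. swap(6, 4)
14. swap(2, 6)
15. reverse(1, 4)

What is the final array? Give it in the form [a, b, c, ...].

Answer: [G, D, F, A, E, C, B]

Derivation:
After 1 (rotate_left(3, 6, k=3)): [F, B, G, A, E, C, D]
After 2 (rotate_left(0, 2, k=1)): [B, G, F, A, E, C, D]
After 3 (rotate_left(3, 6, k=2)): [B, G, F, C, D, A, E]
After 4 (rotate_left(3, 5, k=2)): [B, G, F, A, C, D, E]
After 5 (swap(0, 4)): [C, G, F, A, B, D, E]
After 6 (rotate_left(2, 5, k=3)): [C, G, D, F, A, B, E]
After 7 (reverse(2, 3)): [C, G, F, D, A, B, E]
After 8 (swap(0, 6)): [E, G, F, D, A, B, C]
After 9 (reverse(3, 6)): [E, G, F, C, B, A, D]
After 10 (rotate_left(2, 4, k=2)): [E, G, B, F, C, A, D]
After 11 (swap(0, 1)): [G, E, B, F, C, A, D]
After 12 (swap(5, 4)): [G, E, B, F, A, C, D]
After 13 (swap(6, 4)): [G, E, B, F, D, C, A]
After 14 (swap(2, 6)): [G, E, A, F, D, C, B]
After 15 (reverse(1, 4)): [G, D, F, A, E, C, B]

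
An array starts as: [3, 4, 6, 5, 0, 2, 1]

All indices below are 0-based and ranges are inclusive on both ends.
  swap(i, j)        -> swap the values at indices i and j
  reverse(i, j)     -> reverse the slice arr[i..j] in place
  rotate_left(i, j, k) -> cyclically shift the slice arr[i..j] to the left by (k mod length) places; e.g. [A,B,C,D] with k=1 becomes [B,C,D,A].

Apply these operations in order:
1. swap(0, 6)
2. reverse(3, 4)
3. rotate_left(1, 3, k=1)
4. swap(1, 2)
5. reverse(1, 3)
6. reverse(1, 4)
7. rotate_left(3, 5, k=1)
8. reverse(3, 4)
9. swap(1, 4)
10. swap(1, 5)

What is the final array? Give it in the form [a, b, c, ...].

Answer: [1, 6, 0, 2, 5, 4, 3]

Derivation:
After 1 (swap(0, 6)): [1, 4, 6, 5, 0, 2, 3]
After 2 (reverse(3, 4)): [1, 4, 6, 0, 5, 2, 3]
After 3 (rotate_left(1, 3, k=1)): [1, 6, 0, 4, 5, 2, 3]
After 4 (swap(1, 2)): [1, 0, 6, 4, 5, 2, 3]
After 5 (reverse(1, 3)): [1, 4, 6, 0, 5, 2, 3]
After 6 (reverse(1, 4)): [1, 5, 0, 6, 4, 2, 3]
After 7 (rotate_left(3, 5, k=1)): [1, 5, 0, 4, 2, 6, 3]
After 8 (reverse(3, 4)): [1, 5, 0, 2, 4, 6, 3]
After 9 (swap(1, 4)): [1, 4, 0, 2, 5, 6, 3]
After 10 (swap(1, 5)): [1, 6, 0, 2, 5, 4, 3]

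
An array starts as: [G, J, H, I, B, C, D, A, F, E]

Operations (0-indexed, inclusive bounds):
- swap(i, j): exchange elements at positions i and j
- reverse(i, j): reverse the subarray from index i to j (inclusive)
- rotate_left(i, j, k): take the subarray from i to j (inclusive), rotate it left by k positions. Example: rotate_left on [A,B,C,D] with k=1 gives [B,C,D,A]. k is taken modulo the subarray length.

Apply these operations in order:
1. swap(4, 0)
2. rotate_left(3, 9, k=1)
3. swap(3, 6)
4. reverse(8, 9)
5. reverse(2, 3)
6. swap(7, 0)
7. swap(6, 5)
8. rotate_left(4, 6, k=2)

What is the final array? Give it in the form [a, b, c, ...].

After 1 (swap(4, 0)): [B, J, H, I, G, C, D, A, F, E]
After 2 (rotate_left(3, 9, k=1)): [B, J, H, G, C, D, A, F, E, I]
After 3 (swap(3, 6)): [B, J, H, A, C, D, G, F, E, I]
After 4 (reverse(8, 9)): [B, J, H, A, C, D, G, F, I, E]
After 5 (reverse(2, 3)): [B, J, A, H, C, D, G, F, I, E]
After 6 (swap(7, 0)): [F, J, A, H, C, D, G, B, I, E]
After 7 (swap(6, 5)): [F, J, A, H, C, G, D, B, I, E]
After 8 (rotate_left(4, 6, k=2)): [F, J, A, H, D, C, G, B, I, E]

Answer: [F, J, A, H, D, C, G, B, I, E]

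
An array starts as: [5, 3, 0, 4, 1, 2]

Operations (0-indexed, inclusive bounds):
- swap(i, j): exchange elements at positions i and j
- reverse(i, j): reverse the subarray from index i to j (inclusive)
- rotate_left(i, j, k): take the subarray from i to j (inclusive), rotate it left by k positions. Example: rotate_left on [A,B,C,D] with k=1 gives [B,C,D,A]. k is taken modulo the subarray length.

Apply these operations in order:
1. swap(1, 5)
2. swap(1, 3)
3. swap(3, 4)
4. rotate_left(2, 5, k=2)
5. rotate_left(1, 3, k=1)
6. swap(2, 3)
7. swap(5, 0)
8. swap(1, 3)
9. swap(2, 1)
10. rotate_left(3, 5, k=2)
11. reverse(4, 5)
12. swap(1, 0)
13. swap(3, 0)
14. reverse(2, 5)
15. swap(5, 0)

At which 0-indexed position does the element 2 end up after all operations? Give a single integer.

Answer: 2

Derivation:
After 1 (swap(1, 5)): [5, 2, 0, 4, 1, 3]
After 2 (swap(1, 3)): [5, 4, 0, 2, 1, 3]
After 3 (swap(3, 4)): [5, 4, 0, 1, 2, 3]
After 4 (rotate_left(2, 5, k=2)): [5, 4, 2, 3, 0, 1]
After 5 (rotate_left(1, 3, k=1)): [5, 2, 3, 4, 0, 1]
After 6 (swap(2, 3)): [5, 2, 4, 3, 0, 1]
After 7 (swap(5, 0)): [1, 2, 4, 3, 0, 5]
After 8 (swap(1, 3)): [1, 3, 4, 2, 0, 5]
After 9 (swap(2, 1)): [1, 4, 3, 2, 0, 5]
After 10 (rotate_left(3, 5, k=2)): [1, 4, 3, 5, 2, 0]
After 11 (reverse(4, 5)): [1, 4, 3, 5, 0, 2]
After 12 (swap(1, 0)): [4, 1, 3, 5, 0, 2]
After 13 (swap(3, 0)): [5, 1, 3, 4, 0, 2]
After 14 (reverse(2, 5)): [5, 1, 2, 0, 4, 3]
After 15 (swap(5, 0)): [3, 1, 2, 0, 4, 5]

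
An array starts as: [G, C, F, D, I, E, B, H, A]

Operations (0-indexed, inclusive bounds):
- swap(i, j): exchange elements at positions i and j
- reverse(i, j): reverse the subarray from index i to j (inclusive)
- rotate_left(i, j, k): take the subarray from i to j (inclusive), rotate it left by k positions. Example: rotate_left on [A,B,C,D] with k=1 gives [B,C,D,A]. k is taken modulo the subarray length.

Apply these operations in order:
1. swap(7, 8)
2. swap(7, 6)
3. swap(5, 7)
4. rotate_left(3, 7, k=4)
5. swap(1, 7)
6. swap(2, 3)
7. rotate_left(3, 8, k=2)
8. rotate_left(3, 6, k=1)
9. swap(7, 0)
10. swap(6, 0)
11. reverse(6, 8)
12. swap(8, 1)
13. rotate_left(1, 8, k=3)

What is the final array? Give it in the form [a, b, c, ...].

Answer: [I, C, H, D, G, A, F, E, B]

Derivation:
After 1 (swap(7, 8)): [G, C, F, D, I, E, B, A, H]
After 2 (swap(7, 6)): [G, C, F, D, I, E, A, B, H]
After 3 (swap(5, 7)): [G, C, F, D, I, B, A, E, H]
After 4 (rotate_left(3, 7, k=4)): [G, C, F, E, D, I, B, A, H]
After 5 (swap(1, 7)): [G, A, F, E, D, I, B, C, H]
After 6 (swap(2, 3)): [G, A, E, F, D, I, B, C, H]
After 7 (rotate_left(3, 8, k=2)): [G, A, E, I, B, C, H, F, D]
After 8 (rotate_left(3, 6, k=1)): [G, A, E, B, C, H, I, F, D]
After 9 (swap(7, 0)): [F, A, E, B, C, H, I, G, D]
After 10 (swap(6, 0)): [I, A, E, B, C, H, F, G, D]
After 11 (reverse(6, 8)): [I, A, E, B, C, H, D, G, F]
After 12 (swap(8, 1)): [I, F, E, B, C, H, D, G, A]
After 13 (rotate_left(1, 8, k=3)): [I, C, H, D, G, A, F, E, B]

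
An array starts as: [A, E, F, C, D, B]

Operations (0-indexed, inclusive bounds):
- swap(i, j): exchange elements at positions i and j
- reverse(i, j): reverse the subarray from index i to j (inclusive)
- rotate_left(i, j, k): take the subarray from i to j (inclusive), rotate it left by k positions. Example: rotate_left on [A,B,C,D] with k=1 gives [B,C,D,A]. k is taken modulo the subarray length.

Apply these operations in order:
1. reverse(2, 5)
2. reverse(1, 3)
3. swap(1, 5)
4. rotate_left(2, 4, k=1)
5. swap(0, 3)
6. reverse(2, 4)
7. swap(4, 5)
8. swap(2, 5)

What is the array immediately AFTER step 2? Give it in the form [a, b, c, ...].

Answer: [A, D, B, E, C, F]

Derivation:
After 1 (reverse(2, 5)): [A, E, B, D, C, F]
After 2 (reverse(1, 3)): [A, D, B, E, C, F]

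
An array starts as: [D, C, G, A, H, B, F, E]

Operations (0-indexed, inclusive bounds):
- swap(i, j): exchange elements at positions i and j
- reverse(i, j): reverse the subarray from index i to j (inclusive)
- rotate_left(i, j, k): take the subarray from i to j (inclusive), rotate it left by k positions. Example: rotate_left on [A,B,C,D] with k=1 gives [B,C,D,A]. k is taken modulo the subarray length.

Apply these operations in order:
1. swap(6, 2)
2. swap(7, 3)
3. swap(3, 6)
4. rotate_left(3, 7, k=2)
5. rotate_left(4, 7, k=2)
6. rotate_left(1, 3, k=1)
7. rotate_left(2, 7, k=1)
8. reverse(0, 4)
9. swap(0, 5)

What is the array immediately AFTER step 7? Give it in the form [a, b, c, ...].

Answer: [D, F, C, G, H, E, A, B]

Derivation:
After 1 (swap(6, 2)): [D, C, F, A, H, B, G, E]
After 2 (swap(7, 3)): [D, C, F, E, H, B, G, A]
After 3 (swap(3, 6)): [D, C, F, G, H, B, E, A]
After 4 (rotate_left(3, 7, k=2)): [D, C, F, B, E, A, G, H]
After 5 (rotate_left(4, 7, k=2)): [D, C, F, B, G, H, E, A]
After 6 (rotate_left(1, 3, k=1)): [D, F, B, C, G, H, E, A]
After 7 (rotate_left(2, 7, k=1)): [D, F, C, G, H, E, A, B]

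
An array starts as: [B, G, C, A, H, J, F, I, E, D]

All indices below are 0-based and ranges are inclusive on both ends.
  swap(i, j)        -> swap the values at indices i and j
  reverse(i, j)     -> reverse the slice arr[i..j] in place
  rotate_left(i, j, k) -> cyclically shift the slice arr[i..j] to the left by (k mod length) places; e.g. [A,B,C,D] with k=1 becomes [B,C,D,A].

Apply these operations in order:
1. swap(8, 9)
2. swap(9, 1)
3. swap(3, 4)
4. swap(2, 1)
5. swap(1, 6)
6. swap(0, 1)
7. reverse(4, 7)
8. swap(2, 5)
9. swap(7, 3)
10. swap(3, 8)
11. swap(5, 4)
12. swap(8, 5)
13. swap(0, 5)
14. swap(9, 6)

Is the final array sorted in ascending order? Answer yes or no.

After 1 (swap(8, 9)): [B, G, C, A, H, J, F, I, D, E]
After 2 (swap(9, 1)): [B, E, C, A, H, J, F, I, D, G]
After 3 (swap(3, 4)): [B, E, C, H, A, J, F, I, D, G]
After 4 (swap(2, 1)): [B, C, E, H, A, J, F, I, D, G]
After 5 (swap(1, 6)): [B, F, E, H, A, J, C, I, D, G]
After 6 (swap(0, 1)): [F, B, E, H, A, J, C, I, D, G]
After 7 (reverse(4, 7)): [F, B, E, H, I, C, J, A, D, G]
After 8 (swap(2, 5)): [F, B, C, H, I, E, J, A, D, G]
After 9 (swap(7, 3)): [F, B, C, A, I, E, J, H, D, G]
After 10 (swap(3, 8)): [F, B, C, D, I, E, J, H, A, G]
After 11 (swap(5, 4)): [F, B, C, D, E, I, J, H, A, G]
After 12 (swap(8, 5)): [F, B, C, D, E, A, J, H, I, G]
After 13 (swap(0, 5)): [A, B, C, D, E, F, J, H, I, G]
After 14 (swap(9, 6)): [A, B, C, D, E, F, G, H, I, J]

Answer: yes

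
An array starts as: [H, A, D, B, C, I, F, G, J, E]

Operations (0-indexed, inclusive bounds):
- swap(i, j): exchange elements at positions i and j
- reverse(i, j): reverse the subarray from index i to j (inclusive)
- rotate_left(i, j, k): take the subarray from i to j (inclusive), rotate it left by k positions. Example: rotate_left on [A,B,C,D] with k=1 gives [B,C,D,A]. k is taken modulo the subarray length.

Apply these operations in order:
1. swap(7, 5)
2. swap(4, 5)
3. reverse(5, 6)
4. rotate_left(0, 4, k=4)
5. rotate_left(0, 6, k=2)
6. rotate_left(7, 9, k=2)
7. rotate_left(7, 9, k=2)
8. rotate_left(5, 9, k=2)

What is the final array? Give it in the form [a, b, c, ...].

Answer: [A, D, B, F, C, J, E, I, G, H]

Derivation:
After 1 (swap(7, 5)): [H, A, D, B, C, G, F, I, J, E]
After 2 (swap(4, 5)): [H, A, D, B, G, C, F, I, J, E]
After 3 (reverse(5, 6)): [H, A, D, B, G, F, C, I, J, E]
After 4 (rotate_left(0, 4, k=4)): [G, H, A, D, B, F, C, I, J, E]
After 5 (rotate_left(0, 6, k=2)): [A, D, B, F, C, G, H, I, J, E]
After 6 (rotate_left(7, 9, k=2)): [A, D, B, F, C, G, H, E, I, J]
After 7 (rotate_left(7, 9, k=2)): [A, D, B, F, C, G, H, J, E, I]
After 8 (rotate_left(5, 9, k=2)): [A, D, B, F, C, J, E, I, G, H]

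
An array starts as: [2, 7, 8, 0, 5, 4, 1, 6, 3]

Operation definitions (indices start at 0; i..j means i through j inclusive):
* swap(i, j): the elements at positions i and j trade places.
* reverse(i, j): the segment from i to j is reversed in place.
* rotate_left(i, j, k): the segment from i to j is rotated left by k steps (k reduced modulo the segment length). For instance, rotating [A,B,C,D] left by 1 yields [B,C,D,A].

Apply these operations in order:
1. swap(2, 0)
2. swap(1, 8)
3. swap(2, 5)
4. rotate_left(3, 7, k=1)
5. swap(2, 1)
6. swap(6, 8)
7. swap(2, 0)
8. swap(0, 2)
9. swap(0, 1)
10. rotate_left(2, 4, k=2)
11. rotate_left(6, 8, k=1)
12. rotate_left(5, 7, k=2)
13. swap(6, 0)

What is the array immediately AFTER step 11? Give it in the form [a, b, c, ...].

After 1 (swap(2, 0)): [8, 7, 2, 0, 5, 4, 1, 6, 3]
After 2 (swap(1, 8)): [8, 3, 2, 0, 5, 4, 1, 6, 7]
After 3 (swap(2, 5)): [8, 3, 4, 0, 5, 2, 1, 6, 7]
After 4 (rotate_left(3, 7, k=1)): [8, 3, 4, 5, 2, 1, 6, 0, 7]
After 5 (swap(2, 1)): [8, 4, 3, 5, 2, 1, 6, 0, 7]
After 6 (swap(6, 8)): [8, 4, 3, 5, 2, 1, 7, 0, 6]
After 7 (swap(2, 0)): [3, 4, 8, 5, 2, 1, 7, 0, 6]
After 8 (swap(0, 2)): [8, 4, 3, 5, 2, 1, 7, 0, 6]
After 9 (swap(0, 1)): [4, 8, 3, 5, 2, 1, 7, 0, 6]
After 10 (rotate_left(2, 4, k=2)): [4, 8, 2, 3, 5, 1, 7, 0, 6]
After 11 (rotate_left(6, 8, k=1)): [4, 8, 2, 3, 5, 1, 0, 6, 7]

Answer: [4, 8, 2, 3, 5, 1, 0, 6, 7]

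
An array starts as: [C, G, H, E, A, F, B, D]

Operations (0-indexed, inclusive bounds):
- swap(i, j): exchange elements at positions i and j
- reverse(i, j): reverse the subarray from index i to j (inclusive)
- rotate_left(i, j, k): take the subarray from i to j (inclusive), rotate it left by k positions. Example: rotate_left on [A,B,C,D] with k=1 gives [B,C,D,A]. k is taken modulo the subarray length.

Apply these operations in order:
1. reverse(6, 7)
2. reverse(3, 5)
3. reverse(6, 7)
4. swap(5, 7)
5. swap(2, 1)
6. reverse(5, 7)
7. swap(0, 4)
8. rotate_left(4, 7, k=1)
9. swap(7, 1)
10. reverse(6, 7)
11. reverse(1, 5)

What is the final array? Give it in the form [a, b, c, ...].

After 1 (reverse(6, 7)): [C, G, H, E, A, F, D, B]
After 2 (reverse(3, 5)): [C, G, H, F, A, E, D, B]
After 3 (reverse(6, 7)): [C, G, H, F, A, E, B, D]
After 4 (swap(5, 7)): [C, G, H, F, A, D, B, E]
After 5 (swap(2, 1)): [C, H, G, F, A, D, B, E]
After 6 (reverse(5, 7)): [C, H, G, F, A, E, B, D]
After 7 (swap(0, 4)): [A, H, G, F, C, E, B, D]
After 8 (rotate_left(4, 7, k=1)): [A, H, G, F, E, B, D, C]
After 9 (swap(7, 1)): [A, C, G, F, E, B, D, H]
After 10 (reverse(6, 7)): [A, C, G, F, E, B, H, D]
After 11 (reverse(1, 5)): [A, B, E, F, G, C, H, D]

Answer: [A, B, E, F, G, C, H, D]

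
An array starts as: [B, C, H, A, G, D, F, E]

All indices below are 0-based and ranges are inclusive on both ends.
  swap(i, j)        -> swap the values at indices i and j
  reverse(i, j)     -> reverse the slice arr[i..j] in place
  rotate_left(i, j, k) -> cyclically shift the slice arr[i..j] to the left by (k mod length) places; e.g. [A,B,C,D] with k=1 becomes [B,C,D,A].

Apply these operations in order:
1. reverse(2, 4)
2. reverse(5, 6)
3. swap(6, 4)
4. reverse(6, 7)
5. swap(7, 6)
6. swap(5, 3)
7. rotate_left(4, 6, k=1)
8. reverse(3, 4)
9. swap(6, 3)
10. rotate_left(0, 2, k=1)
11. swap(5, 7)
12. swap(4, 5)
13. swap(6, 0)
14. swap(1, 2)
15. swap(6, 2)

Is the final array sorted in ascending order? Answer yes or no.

Answer: yes

Derivation:
After 1 (reverse(2, 4)): [B, C, G, A, H, D, F, E]
After 2 (reverse(5, 6)): [B, C, G, A, H, F, D, E]
After 3 (swap(6, 4)): [B, C, G, A, D, F, H, E]
After 4 (reverse(6, 7)): [B, C, G, A, D, F, E, H]
After 5 (swap(7, 6)): [B, C, G, A, D, F, H, E]
After 6 (swap(5, 3)): [B, C, G, F, D, A, H, E]
After 7 (rotate_left(4, 6, k=1)): [B, C, G, F, A, H, D, E]
After 8 (reverse(3, 4)): [B, C, G, A, F, H, D, E]
After 9 (swap(6, 3)): [B, C, G, D, F, H, A, E]
After 10 (rotate_left(0, 2, k=1)): [C, G, B, D, F, H, A, E]
After 11 (swap(5, 7)): [C, G, B, D, F, E, A, H]
After 12 (swap(4, 5)): [C, G, B, D, E, F, A, H]
After 13 (swap(6, 0)): [A, G, B, D, E, F, C, H]
After 14 (swap(1, 2)): [A, B, G, D, E, F, C, H]
After 15 (swap(6, 2)): [A, B, C, D, E, F, G, H]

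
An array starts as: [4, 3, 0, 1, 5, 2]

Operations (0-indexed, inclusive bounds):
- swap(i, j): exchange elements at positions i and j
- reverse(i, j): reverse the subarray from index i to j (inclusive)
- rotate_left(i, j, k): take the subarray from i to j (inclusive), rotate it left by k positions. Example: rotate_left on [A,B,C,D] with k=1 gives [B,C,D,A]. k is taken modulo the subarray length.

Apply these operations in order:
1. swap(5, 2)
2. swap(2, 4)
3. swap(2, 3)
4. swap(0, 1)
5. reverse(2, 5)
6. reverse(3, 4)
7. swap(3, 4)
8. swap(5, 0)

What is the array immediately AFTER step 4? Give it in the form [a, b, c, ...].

Answer: [3, 4, 1, 5, 2, 0]

Derivation:
After 1 (swap(5, 2)): [4, 3, 2, 1, 5, 0]
After 2 (swap(2, 4)): [4, 3, 5, 1, 2, 0]
After 3 (swap(2, 3)): [4, 3, 1, 5, 2, 0]
After 4 (swap(0, 1)): [3, 4, 1, 5, 2, 0]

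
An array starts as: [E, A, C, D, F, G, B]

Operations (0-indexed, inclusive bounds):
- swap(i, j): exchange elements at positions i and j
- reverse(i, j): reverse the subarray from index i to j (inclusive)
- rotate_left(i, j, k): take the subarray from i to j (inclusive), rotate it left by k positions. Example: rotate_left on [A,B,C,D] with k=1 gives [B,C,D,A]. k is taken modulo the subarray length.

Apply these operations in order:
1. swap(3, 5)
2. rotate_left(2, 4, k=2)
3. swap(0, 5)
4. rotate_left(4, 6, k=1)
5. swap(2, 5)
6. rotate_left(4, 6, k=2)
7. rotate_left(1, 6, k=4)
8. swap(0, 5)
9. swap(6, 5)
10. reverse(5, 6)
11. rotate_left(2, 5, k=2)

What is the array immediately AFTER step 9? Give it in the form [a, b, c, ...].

Answer: [C, E, F, A, B, G, D]

Derivation:
After 1 (swap(3, 5)): [E, A, C, G, F, D, B]
After 2 (rotate_left(2, 4, k=2)): [E, A, F, C, G, D, B]
After 3 (swap(0, 5)): [D, A, F, C, G, E, B]
After 4 (rotate_left(4, 6, k=1)): [D, A, F, C, E, B, G]
After 5 (swap(2, 5)): [D, A, B, C, E, F, G]
After 6 (rotate_left(4, 6, k=2)): [D, A, B, C, G, E, F]
After 7 (rotate_left(1, 6, k=4)): [D, E, F, A, B, C, G]
After 8 (swap(0, 5)): [C, E, F, A, B, D, G]
After 9 (swap(6, 5)): [C, E, F, A, B, G, D]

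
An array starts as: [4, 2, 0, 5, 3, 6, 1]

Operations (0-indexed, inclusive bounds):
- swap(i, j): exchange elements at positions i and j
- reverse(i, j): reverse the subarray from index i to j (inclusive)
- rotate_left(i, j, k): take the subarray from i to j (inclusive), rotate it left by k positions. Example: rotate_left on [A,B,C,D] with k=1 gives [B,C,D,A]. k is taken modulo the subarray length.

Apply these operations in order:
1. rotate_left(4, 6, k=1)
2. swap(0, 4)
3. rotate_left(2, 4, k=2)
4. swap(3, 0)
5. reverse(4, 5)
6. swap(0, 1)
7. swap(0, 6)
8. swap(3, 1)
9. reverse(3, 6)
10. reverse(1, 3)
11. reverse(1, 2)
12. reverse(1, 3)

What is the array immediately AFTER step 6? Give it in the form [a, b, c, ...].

Answer: [2, 0, 4, 6, 1, 5, 3]

Derivation:
After 1 (rotate_left(4, 6, k=1)): [4, 2, 0, 5, 6, 1, 3]
After 2 (swap(0, 4)): [6, 2, 0, 5, 4, 1, 3]
After 3 (rotate_left(2, 4, k=2)): [6, 2, 4, 0, 5, 1, 3]
After 4 (swap(3, 0)): [0, 2, 4, 6, 5, 1, 3]
After 5 (reverse(4, 5)): [0, 2, 4, 6, 1, 5, 3]
After 6 (swap(0, 1)): [2, 0, 4, 6, 1, 5, 3]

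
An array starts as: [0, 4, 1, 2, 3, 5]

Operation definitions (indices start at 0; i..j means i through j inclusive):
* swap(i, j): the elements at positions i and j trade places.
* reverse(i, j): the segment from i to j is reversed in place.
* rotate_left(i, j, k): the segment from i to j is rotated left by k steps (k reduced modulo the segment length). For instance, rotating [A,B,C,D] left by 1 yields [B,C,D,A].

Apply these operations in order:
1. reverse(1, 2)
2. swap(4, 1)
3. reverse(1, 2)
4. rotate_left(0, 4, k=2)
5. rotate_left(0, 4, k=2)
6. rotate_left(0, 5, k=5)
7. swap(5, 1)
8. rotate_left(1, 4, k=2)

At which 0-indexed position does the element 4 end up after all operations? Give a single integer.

After 1 (reverse(1, 2)): [0, 1, 4, 2, 3, 5]
After 2 (swap(4, 1)): [0, 3, 4, 2, 1, 5]
After 3 (reverse(1, 2)): [0, 4, 3, 2, 1, 5]
After 4 (rotate_left(0, 4, k=2)): [3, 2, 1, 0, 4, 5]
After 5 (rotate_left(0, 4, k=2)): [1, 0, 4, 3, 2, 5]
After 6 (rotate_left(0, 5, k=5)): [5, 1, 0, 4, 3, 2]
After 7 (swap(5, 1)): [5, 2, 0, 4, 3, 1]
After 8 (rotate_left(1, 4, k=2)): [5, 4, 3, 2, 0, 1]

Answer: 1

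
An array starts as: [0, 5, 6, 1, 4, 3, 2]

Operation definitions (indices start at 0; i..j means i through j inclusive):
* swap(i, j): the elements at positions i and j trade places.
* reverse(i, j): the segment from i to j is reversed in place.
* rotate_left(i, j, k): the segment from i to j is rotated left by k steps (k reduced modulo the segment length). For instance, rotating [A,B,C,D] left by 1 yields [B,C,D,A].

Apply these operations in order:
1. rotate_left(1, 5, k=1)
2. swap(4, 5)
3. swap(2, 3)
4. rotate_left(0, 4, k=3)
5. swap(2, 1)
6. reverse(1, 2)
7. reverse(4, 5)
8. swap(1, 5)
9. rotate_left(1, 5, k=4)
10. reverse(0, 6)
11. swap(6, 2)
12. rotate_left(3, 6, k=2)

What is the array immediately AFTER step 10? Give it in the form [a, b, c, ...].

After 1 (rotate_left(1, 5, k=1)): [0, 6, 1, 4, 3, 5, 2]
After 2 (swap(4, 5)): [0, 6, 1, 4, 5, 3, 2]
After 3 (swap(2, 3)): [0, 6, 4, 1, 5, 3, 2]
After 4 (rotate_left(0, 4, k=3)): [1, 5, 0, 6, 4, 3, 2]
After 5 (swap(2, 1)): [1, 0, 5, 6, 4, 3, 2]
After 6 (reverse(1, 2)): [1, 5, 0, 6, 4, 3, 2]
After 7 (reverse(4, 5)): [1, 5, 0, 6, 3, 4, 2]
After 8 (swap(1, 5)): [1, 4, 0, 6, 3, 5, 2]
After 9 (rotate_left(1, 5, k=4)): [1, 5, 4, 0, 6, 3, 2]
After 10 (reverse(0, 6)): [2, 3, 6, 0, 4, 5, 1]

Answer: [2, 3, 6, 0, 4, 5, 1]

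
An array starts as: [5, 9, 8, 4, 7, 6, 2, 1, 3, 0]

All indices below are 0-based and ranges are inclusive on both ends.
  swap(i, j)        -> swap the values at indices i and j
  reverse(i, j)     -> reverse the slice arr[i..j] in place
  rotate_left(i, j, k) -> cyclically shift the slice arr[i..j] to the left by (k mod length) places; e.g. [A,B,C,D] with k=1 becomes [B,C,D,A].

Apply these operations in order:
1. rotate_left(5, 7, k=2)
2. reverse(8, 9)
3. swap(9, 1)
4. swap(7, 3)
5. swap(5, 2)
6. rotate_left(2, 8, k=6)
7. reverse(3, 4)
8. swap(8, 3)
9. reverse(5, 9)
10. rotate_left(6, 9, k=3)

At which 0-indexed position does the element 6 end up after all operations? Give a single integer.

After 1 (rotate_left(5, 7, k=2)): [5, 9, 8, 4, 7, 1, 6, 2, 3, 0]
After 2 (reverse(8, 9)): [5, 9, 8, 4, 7, 1, 6, 2, 0, 3]
After 3 (swap(9, 1)): [5, 3, 8, 4, 7, 1, 6, 2, 0, 9]
After 4 (swap(7, 3)): [5, 3, 8, 2, 7, 1, 6, 4, 0, 9]
After 5 (swap(5, 2)): [5, 3, 1, 2, 7, 8, 6, 4, 0, 9]
After 6 (rotate_left(2, 8, k=6)): [5, 3, 0, 1, 2, 7, 8, 6, 4, 9]
After 7 (reverse(3, 4)): [5, 3, 0, 2, 1, 7, 8, 6, 4, 9]
After 8 (swap(8, 3)): [5, 3, 0, 4, 1, 7, 8, 6, 2, 9]
After 9 (reverse(5, 9)): [5, 3, 0, 4, 1, 9, 2, 6, 8, 7]
After 10 (rotate_left(6, 9, k=3)): [5, 3, 0, 4, 1, 9, 7, 2, 6, 8]

Answer: 8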